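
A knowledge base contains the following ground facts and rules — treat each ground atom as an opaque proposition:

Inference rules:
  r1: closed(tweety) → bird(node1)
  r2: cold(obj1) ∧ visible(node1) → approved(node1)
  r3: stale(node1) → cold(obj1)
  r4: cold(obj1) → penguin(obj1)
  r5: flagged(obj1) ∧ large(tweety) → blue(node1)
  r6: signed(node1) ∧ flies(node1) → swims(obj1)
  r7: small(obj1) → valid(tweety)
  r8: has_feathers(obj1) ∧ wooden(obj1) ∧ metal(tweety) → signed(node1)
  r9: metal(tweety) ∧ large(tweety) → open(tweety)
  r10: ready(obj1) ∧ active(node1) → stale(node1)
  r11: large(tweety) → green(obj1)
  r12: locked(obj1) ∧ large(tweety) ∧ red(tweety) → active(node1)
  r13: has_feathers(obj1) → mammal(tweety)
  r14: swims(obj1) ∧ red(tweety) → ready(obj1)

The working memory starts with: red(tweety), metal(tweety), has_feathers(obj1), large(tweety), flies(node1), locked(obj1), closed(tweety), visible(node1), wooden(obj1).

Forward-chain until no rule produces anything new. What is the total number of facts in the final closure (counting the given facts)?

21

Round 1 — r1, r8, r9, r11, r12, r13, derive bird(node1), signed(node1), open(tweety), green(obj1), active(node1), mammal(tweety).
Round 2 — r6, derive swims(obj1).
Round 3 — r14, derive ready(obj1).
Round 4 — r10, derive stale(node1).
Round 5 — r3, derive cold(obj1).
Round 6 — r2, r4, derive approved(node1), penguin(obj1).
Closure: {active(node1), approved(node1), bird(node1), closed(tweety), cold(obj1), flies(node1), green(obj1), has_feathers(obj1), large(tweety), locked(obj1), mammal(tweety), metal(tweety), open(tweety), penguin(obj1), ready(obj1), red(tweety), signed(node1), stale(node1), swims(obj1), visible(node1), wooden(obj1)} — 21 facts.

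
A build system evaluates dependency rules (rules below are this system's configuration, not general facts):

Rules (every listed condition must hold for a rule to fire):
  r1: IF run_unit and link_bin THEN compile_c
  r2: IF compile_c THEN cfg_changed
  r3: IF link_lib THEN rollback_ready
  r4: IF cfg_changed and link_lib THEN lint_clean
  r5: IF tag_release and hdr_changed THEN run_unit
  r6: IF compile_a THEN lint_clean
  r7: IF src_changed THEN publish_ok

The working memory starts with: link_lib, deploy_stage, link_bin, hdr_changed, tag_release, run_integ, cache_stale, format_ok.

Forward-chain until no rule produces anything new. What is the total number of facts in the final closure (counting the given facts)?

Round 1: r3 [IF link_lib THEN rollback_ready]; r5 [IF tag_release and hdr_changed THEN run_unit]. Adds rollback_ready, run_unit.
Round 2: r1 [IF run_unit and link_bin THEN compile_c]. Adds compile_c.
Round 3: r2 [IF compile_c THEN cfg_changed]. Adds cfg_changed.
Round 4: r4 [IF cfg_changed and link_lib THEN lint_clean]. Adds lint_clean.
Closure: {cache_stale, cfg_changed, compile_c, deploy_stage, format_ok, hdr_changed, link_bin, link_lib, lint_clean, rollback_ready, run_integ, run_unit, tag_release} — 13 facts.

13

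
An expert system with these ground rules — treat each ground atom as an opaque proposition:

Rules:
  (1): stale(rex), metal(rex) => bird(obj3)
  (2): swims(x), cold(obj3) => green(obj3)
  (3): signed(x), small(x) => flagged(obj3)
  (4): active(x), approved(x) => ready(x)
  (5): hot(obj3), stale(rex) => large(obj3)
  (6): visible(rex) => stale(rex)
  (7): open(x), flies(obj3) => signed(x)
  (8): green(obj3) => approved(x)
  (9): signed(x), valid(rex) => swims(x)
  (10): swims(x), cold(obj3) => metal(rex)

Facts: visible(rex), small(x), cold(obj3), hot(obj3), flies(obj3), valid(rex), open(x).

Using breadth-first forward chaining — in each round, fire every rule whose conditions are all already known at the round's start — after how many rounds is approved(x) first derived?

4

Round 1: (6) [visible(rex) => stale(rex)]; (7) [open(x), flies(obj3) => signed(x)]. New: stale(rex), signed(x).
Round 2: (3) [signed(x), small(x) => flagged(obj3)]; (5) [hot(obj3), stale(rex) => large(obj3)]; (9) [signed(x), valid(rex) => swims(x)]. New: flagged(obj3), large(obj3), swims(x).
Round 3: (2) [swims(x), cold(obj3) => green(obj3)]; (10) [swims(x), cold(obj3) => metal(rex)]. New: green(obj3), metal(rex).
Round 4: (1) [stale(rex), metal(rex) => bird(obj3)]; (8) [green(obj3) => approved(x)]. New: bird(obj3), approved(x).
approved(x) first appears in round 4.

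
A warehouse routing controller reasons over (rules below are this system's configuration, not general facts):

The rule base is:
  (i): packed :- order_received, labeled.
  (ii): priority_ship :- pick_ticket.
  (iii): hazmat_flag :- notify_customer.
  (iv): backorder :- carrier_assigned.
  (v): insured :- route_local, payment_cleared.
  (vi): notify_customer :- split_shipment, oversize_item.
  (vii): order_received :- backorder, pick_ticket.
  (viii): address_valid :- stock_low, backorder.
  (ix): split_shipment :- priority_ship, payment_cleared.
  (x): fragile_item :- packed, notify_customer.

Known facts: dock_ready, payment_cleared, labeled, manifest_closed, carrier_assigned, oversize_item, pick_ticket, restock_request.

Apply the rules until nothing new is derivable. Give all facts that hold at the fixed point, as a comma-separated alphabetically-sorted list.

backorder, carrier_assigned, dock_ready, fragile_item, hazmat_flag, labeled, manifest_closed, notify_customer, order_received, oversize_item, packed, payment_cleared, pick_ticket, priority_ship, restock_request, split_shipment

Round 1: (ii) [priority_ship :- pick_ticket.]; (iv) [backorder :- carrier_assigned.]. New: priority_ship, backorder.
Round 2: (vii) [order_received :- backorder, pick_ticket.]; (ix) [split_shipment :- priority_ship, payment_cleared.]. New: order_received, split_shipment.
Round 3: (i) [packed :- order_received, labeled.]; (vi) [notify_customer :- split_shipment, oversize_item.]. New: packed, notify_customer.
Round 4: (iii) [hazmat_flag :- notify_customer.]; (x) [fragile_item :- packed, notify_customer.]. New: hazmat_flag, fragile_item.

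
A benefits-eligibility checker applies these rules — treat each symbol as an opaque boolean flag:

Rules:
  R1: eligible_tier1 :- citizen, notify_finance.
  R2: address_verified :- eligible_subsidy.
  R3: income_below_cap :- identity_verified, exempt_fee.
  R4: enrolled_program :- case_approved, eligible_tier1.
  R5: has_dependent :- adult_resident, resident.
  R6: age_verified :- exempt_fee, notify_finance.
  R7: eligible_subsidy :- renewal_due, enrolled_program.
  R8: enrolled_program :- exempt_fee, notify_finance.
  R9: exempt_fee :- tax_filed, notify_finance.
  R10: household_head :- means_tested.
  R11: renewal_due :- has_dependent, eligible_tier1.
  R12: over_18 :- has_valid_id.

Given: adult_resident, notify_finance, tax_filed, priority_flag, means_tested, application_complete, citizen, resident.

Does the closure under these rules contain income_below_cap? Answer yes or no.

no

[1] R1 [eligible_tier1 :- citizen, notify_finance.]; R5 [has_dependent :- adult_resident, resident.]; R9 [exempt_fee :- tax_filed, notify_finance.]; R10 [household_head :- means_tested.]. ⇒ new: eligible_tier1, has_dependent, exempt_fee, household_head.
[2] R6 [age_verified :- exempt_fee, notify_finance.]; R8 [enrolled_program :- exempt_fee, notify_finance.]; R11 [renewal_due :- has_dependent, eligible_tier1.]. ⇒ new: age_verified, enrolled_program, renewal_due.
[3] R7 [eligible_subsidy :- renewal_due, enrolled_program.]. ⇒ new: eligible_subsidy.
[4] R2 [address_verified :- eligible_subsidy.]. ⇒ new: address_verified.
Fixed point reached. income_below_cap is concluded only by R3; R3 needs identity_verified (never derived).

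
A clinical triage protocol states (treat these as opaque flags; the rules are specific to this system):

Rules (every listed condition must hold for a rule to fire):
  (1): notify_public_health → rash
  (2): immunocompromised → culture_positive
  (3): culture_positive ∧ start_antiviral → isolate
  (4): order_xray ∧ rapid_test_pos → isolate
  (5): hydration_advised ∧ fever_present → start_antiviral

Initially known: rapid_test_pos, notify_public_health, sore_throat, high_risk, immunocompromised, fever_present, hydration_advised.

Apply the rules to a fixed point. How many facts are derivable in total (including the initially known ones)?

11

Round 1: (1) [notify_public_health → rash]; (2) [immunocompromised → culture_positive]; (5) [hydration_advised ∧ fever_present → start_antiviral]. New: rash, culture_positive, start_antiviral.
Round 2: (3) [culture_positive ∧ start_antiviral → isolate]. New: isolate.
Closure: {culture_positive, fever_present, high_risk, hydration_advised, immunocompromised, isolate, notify_public_health, rapid_test_pos, rash, sore_throat, start_antiviral} — 11 facts.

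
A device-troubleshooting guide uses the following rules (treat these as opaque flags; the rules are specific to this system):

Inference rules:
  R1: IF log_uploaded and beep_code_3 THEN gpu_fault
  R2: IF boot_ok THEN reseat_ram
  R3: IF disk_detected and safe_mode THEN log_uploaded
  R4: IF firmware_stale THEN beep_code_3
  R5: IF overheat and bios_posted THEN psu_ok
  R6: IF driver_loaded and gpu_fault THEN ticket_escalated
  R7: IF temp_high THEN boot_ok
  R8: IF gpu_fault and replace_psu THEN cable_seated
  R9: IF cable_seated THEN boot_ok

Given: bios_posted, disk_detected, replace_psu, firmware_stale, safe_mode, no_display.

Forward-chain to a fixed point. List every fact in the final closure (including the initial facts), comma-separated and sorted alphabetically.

beep_code_3, bios_posted, boot_ok, cable_seated, disk_detected, firmware_stale, gpu_fault, log_uploaded, no_display, replace_psu, reseat_ram, safe_mode

Round 1 fires R3, R4, giving log_uploaded, beep_code_3.
Round 2 fires R1, giving gpu_fault.
Round 3 fires R8, giving cable_seated.
Round 4 fires R9, giving boot_ok.
Round 5 fires R2, giving reseat_ram.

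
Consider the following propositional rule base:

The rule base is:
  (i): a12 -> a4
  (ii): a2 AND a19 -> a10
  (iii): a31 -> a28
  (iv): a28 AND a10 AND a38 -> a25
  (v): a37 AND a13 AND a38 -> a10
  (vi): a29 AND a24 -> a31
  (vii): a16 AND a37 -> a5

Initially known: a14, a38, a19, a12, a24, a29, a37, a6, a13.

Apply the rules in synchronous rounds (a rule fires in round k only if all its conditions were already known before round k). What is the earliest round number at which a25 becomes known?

3

Round 1 fires (i), (v), (vi), giving a4, a10, a31.
Round 2 fires (iii), giving a28.
Round 3 fires (iv), giving a25.
a25 first appears in round 3.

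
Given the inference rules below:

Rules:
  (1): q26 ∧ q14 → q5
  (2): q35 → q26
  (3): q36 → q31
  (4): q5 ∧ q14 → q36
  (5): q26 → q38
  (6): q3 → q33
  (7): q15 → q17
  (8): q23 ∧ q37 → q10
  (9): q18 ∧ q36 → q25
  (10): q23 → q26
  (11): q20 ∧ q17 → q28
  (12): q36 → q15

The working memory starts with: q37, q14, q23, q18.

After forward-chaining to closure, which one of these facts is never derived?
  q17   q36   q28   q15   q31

q28

Round 1 — (8), (10), derive q10, q26.
Round 2 — (1), (5), derive q5, q38.
Round 3 — (4), derive q36.
Round 4 — (3), (9), (12), derive q31, q25, q15.
Round 5 — (7), derive q17.
Derived: q17 (round 5), q15 (round 4), q36 (round 3), q31 (round 4). q28 never appears in any round.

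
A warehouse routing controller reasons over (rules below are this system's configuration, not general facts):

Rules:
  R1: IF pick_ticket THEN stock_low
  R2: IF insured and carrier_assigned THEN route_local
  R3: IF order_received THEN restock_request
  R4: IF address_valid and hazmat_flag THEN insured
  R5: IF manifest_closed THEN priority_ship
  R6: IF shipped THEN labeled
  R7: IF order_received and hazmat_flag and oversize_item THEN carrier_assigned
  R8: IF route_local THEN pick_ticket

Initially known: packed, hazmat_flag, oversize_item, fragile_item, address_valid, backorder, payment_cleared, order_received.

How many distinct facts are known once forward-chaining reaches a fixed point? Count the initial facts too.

14

Round 1: R3 [IF order_received THEN restock_request]; R4 [IF address_valid and hazmat_flag THEN insured]; R7 [IF order_received and hazmat_flag and oversize_item THEN carrier_assigned]. New: restock_request, insured, carrier_assigned.
Round 2: R2 [IF insured and carrier_assigned THEN route_local]. New: route_local.
Round 3: R8 [IF route_local THEN pick_ticket]. New: pick_ticket.
Round 4: R1 [IF pick_ticket THEN stock_low]. New: stock_low.
Closure: {address_valid, backorder, carrier_assigned, fragile_item, hazmat_flag, insured, order_received, oversize_item, packed, payment_cleared, pick_ticket, restock_request, route_local, stock_low} — 14 facts.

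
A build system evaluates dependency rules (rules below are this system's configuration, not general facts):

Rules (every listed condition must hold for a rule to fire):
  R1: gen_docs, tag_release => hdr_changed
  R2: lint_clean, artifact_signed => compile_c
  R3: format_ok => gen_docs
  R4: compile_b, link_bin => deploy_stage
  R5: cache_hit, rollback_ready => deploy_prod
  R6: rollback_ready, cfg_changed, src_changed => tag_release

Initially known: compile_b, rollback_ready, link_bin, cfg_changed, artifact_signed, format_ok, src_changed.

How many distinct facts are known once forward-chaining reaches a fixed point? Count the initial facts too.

11

Round 1: R3 [format_ok => gen_docs]; R4 [compile_b, link_bin => deploy_stage]; R6 [rollback_ready, cfg_changed, src_changed => tag_release]. Adds gen_docs, deploy_stage, tag_release.
Round 2: R1 [gen_docs, tag_release => hdr_changed]. Adds hdr_changed.
Closure: {artifact_signed, cfg_changed, compile_b, deploy_stage, format_ok, gen_docs, hdr_changed, link_bin, rollback_ready, src_changed, tag_release} — 11 facts.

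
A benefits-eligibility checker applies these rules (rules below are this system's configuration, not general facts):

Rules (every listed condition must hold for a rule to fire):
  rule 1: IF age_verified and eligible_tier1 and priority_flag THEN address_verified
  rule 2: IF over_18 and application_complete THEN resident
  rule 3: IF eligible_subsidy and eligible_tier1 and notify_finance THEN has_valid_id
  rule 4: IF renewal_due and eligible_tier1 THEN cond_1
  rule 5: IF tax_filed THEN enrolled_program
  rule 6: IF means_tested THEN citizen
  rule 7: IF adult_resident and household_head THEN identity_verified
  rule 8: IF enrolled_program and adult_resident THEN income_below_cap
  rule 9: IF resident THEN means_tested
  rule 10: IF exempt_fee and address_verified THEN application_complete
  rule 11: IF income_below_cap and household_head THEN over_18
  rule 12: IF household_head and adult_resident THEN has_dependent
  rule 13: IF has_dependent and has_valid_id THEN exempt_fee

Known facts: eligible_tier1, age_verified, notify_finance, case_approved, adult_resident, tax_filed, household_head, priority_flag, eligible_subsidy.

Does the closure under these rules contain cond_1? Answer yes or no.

no

Round 1: rule 1 [IF age_verified and eligible_tier1 and priority_flag THEN address_verified]; rule 3 [IF eligible_subsidy and eligible_tier1 and notify_finance THEN has_valid_id]; rule 5 [IF tax_filed THEN enrolled_program]; rule 7 [IF adult_resident and household_head THEN identity_verified]; rule 12 [IF household_head and adult_resident THEN has_dependent]. Adds address_verified, has_valid_id, enrolled_program, identity_verified, has_dependent.
Round 2: rule 8 [IF enrolled_program and adult_resident THEN income_below_cap]; rule 13 [IF has_dependent and has_valid_id THEN exempt_fee]. Adds income_below_cap, exempt_fee.
Round 3: rule 10 [IF exempt_fee and address_verified THEN application_complete]; rule 11 [IF income_below_cap and household_head THEN over_18]. Adds application_complete, over_18.
Round 4: rule 2 [IF over_18 and application_complete THEN resident]. Adds resident.
Round 5: rule 9 [IF resident THEN means_tested]. Adds means_tested.
Round 6: rule 6 [IF means_tested THEN citizen]. Adds citizen.
Fixed point reached. cond_1 is concluded only by rule 4; rule 4 needs renewal_due (never derived).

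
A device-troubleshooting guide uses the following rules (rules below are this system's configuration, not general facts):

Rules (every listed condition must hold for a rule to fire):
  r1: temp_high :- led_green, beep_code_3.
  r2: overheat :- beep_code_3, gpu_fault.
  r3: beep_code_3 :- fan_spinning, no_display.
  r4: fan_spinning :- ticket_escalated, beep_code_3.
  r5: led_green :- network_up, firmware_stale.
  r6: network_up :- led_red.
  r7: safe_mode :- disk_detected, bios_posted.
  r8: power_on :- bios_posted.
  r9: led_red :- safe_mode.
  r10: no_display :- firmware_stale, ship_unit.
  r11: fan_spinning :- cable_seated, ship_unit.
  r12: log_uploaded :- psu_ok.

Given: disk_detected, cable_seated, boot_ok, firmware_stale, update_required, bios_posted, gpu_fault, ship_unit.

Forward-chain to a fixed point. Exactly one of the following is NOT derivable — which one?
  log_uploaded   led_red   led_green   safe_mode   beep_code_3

Round 1 — r7, r8, r10, r11, derive safe_mode, power_on, no_display, fan_spinning.
Round 2 — r3, r9, derive beep_code_3, led_red.
Round 3 — r2, r6, derive overheat, network_up.
Round 4 — r5, derive led_green.
Round 5 — r1, derive temp_high.
Derived: safe_mode (round 1), led_green (round 4), beep_code_3 (round 2), led_red (round 2). log_uploaded never appears in any round.

log_uploaded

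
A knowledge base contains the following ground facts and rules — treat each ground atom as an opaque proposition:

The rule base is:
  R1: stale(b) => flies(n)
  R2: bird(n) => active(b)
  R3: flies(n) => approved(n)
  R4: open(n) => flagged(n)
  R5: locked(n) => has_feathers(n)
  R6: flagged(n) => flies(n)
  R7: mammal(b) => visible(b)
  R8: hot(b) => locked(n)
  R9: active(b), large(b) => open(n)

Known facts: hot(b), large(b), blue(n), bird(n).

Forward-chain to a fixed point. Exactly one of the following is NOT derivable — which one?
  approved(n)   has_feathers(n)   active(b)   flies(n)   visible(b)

visible(b)

Round 1: R2 [bird(n) => active(b)]; R8 [hot(b) => locked(n)]. Adds active(b), locked(n).
Round 2: R5 [locked(n) => has_feathers(n)]; R9 [active(b), large(b) => open(n)]. Adds has_feathers(n), open(n).
Round 3: R4 [open(n) => flagged(n)]. Adds flagged(n).
Round 4: R6 [flagged(n) => flies(n)]. Adds flies(n).
Round 5: R3 [flies(n) => approved(n)]. Adds approved(n).
Derived: has_feathers(n) (round 2), flies(n) (round 4), approved(n) (round 5), active(b) (round 1). visible(b) never appears in any round.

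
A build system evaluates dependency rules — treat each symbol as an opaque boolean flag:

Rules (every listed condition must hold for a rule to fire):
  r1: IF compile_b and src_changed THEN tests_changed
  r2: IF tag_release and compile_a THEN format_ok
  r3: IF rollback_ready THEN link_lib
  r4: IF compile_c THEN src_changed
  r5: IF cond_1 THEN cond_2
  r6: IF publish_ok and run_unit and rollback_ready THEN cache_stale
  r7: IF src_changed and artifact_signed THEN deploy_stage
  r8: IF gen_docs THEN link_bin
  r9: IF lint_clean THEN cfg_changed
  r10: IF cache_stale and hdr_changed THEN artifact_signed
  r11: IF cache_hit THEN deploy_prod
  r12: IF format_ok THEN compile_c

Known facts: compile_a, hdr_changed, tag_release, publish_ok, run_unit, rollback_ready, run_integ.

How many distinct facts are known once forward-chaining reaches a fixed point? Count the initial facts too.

14

Round 1: r2 [IF tag_release and compile_a THEN format_ok]; r3 [IF rollback_ready THEN link_lib]; r6 [IF publish_ok and run_unit and rollback_ready THEN cache_stale]. New: format_ok, link_lib, cache_stale.
Round 2: r10 [IF cache_stale and hdr_changed THEN artifact_signed]; r12 [IF format_ok THEN compile_c]. New: artifact_signed, compile_c.
Round 3: r4 [IF compile_c THEN src_changed]. New: src_changed.
Round 4: r7 [IF src_changed and artifact_signed THEN deploy_stage]. New: deploy_stage.
Closure: {artifact_signed, cache_stale, compile_a, compile_c, deploy_stage, format_ok, hdr_changed, link_lib, publish_ok, rollback_ready, run_integ, run_unit, src_changed, tag_release} — 14 facts.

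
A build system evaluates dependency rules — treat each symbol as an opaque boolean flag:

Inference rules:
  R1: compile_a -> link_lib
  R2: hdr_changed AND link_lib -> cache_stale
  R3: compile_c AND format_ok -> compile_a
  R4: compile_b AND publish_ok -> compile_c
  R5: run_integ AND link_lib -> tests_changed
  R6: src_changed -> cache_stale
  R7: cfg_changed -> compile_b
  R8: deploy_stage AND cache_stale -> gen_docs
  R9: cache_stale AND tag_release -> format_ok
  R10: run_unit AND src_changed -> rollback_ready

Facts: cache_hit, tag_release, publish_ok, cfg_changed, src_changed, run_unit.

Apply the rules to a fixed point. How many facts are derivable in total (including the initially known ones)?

13

Round 1 — R6, R7, R10, derive cache_stale, compile_b, rollback_ready.
Round 2 — R4, R9, derive compile_c, format_ok.
Round 3 — R3, derive compile_a.
Round 4 — R1, derive link_lib.
Closure: {cache_hit, cache_stale, cfg_changed, compile_a, compile_b, compile_c, format_ok, link_lib, publish_ok, rollback_ready, run_unit, src_changed, tag_release} — 13 facts.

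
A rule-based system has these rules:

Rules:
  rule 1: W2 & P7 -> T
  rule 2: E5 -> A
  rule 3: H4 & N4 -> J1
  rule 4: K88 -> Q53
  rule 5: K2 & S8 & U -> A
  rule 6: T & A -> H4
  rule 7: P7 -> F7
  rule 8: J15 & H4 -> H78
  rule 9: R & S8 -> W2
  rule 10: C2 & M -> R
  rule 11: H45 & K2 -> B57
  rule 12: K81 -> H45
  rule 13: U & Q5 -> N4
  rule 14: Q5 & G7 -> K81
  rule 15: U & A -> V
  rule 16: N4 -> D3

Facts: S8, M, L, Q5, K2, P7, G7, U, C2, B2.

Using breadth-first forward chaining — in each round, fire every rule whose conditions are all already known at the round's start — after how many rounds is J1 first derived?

5

Round 1: rule 5 [K2 & S8 & U -> A]; rule 7 [P7 -> F7]; rule 10 [C2 & M -> R]; rule 13 [U & Q5 -> N4]; rule 14 [Q5 & G7 -> K81]. New: A, F7, R, N4, K81.
Round 2: rule 9 [R & S8 -> W2]; rule 12 [K81 -> H45]; rule 15 [U & A -> V]; rule 16 [N4 -> D3]. New: W2, H45, V, D3.
Round 3: rule 1 [W2 & P7 -> T]; rule 11 [H45 & K2 -> B57]. New: T, B57.
Round 4: rule 6 [T & A -> H4]. New: H4.
Round 5: rule 3 [H4 & N4 -> J1]. New: J1.
J1 first appears in round 5.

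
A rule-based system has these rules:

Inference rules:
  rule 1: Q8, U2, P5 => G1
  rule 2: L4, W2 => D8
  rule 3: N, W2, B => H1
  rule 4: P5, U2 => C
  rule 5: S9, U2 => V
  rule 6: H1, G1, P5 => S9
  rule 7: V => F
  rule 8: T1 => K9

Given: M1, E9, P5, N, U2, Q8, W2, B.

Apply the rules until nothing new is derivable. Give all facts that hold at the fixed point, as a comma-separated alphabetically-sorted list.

B, C, E9, F, G1, H1, M1, N, P5, Q8, S9, U2, V, W2

Round 1: rule 1 [Q8, U2, P5 => G1]; rule 3 [N, W2, B => H1]; rule 4 [P5, U2 => C]. Adds G1, H1, C.
Round 2: rule 6 [H1, G1, P5 => S9]. Adds S9.
Round 3: rule 5 [S9, U2 => V]. Adds V.
Round 4: rule 7 [V => F]. Adds F.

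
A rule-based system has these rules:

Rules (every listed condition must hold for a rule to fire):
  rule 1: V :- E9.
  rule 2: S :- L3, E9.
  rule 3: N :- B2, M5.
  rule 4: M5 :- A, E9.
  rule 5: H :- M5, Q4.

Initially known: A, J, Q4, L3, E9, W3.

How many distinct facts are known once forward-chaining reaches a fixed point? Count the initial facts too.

10

Round 1: rule 1 [V :- E9.]; rule 2 [S :- L3, E9.]; rule 4 [M5 :- A, E9.]. Adds V, S, M5.
Round 2: rule 5 [H :- M5, Q4.]. Adds H.
Closure: {A, E9, H, J, L3, M5, Q4, S, V, W3} — 10 facts.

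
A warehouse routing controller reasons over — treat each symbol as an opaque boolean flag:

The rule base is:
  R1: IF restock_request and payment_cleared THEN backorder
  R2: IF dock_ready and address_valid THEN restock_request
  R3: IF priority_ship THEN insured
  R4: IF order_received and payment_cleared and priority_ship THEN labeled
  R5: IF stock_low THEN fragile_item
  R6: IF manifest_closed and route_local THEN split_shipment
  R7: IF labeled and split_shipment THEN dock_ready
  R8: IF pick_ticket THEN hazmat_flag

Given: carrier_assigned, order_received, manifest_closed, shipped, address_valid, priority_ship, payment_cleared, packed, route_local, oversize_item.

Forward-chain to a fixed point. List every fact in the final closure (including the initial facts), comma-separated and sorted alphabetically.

Round 1: R3 [IF priority_ship THEN insured]; R4 [IF order_received and payment_cleared and priority_ship THEN labeled]; R6 [IF manifest_closed and route_local THEN split_shipment]. New: insured, labeled, split_shipment.
Round 2: R7 [IF labeled and split_shipment THEN dock_ready]. New: dock_ready.
Round 3: R2 [IF dock_ready and address_valid THEN restock_request]. New: restock_request.
Round 4: R1 [IF restock_request and payment_cleared THEN backorder]. New: backorder.

address_valid, backorder, carrier_assigned, dock_ready, insured, labeled, manifest_closed, order_received, oversize_item, packed, payment_cleared, priority_ship, restock_request, route_local, shipped, split_shipment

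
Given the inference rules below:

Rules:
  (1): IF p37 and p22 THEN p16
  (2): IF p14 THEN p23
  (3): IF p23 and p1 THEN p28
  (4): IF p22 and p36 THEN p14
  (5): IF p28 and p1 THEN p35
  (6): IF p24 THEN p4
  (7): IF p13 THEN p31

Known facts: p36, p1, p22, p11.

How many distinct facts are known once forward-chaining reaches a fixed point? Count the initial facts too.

Round 1 — (4), derive p14.
Round 2 — (2), derive p23.
Round 3 — (3), derive p28.
Round 4 — (5), derive p35.
Closure: {p1, p11, p14, p22, p23, p28, p35, p36} — 8 facts.

8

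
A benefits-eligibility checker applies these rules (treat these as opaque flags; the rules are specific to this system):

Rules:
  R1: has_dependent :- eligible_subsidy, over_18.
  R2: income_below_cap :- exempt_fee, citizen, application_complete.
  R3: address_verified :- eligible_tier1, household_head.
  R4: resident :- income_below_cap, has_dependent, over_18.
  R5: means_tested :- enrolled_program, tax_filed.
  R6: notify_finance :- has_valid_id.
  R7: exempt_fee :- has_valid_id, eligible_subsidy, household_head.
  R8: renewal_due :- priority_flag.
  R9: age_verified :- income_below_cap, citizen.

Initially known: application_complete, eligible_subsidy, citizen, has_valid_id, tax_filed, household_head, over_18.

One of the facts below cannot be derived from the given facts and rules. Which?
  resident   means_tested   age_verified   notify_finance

[1] R1 [has_dependent :- eligible_subsidy, over_18.]; R6 [notify_finance :- has_valid_id.]; R7 [exempt_fee :- has_valid_id, eligible_subsidy, household_head.]. ⇒ new: has_dependent, notify_finance, exempt_fee.
[2] R2 [income_below_cap :- exempt_fee, citizen, application_complete.]. ⇒ new: income_below_cap.
[3] R4 [resident :- income_below_cap, has_dependent, over_18.]; R9 [age_verified :- income_below_cap, citizen.]. ⇒ new: resident, age_verified.
Derived: resident (round 3), notify_finance (round 1), age_verified (round 3). means_tested never appears in any round.

means_tested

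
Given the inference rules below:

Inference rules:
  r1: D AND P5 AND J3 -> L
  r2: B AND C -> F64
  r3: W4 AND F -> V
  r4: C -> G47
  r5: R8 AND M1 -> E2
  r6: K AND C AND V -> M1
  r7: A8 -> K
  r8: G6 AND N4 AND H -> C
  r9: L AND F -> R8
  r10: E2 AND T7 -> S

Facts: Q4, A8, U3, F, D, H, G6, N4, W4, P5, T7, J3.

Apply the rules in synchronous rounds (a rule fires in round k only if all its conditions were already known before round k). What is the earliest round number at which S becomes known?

4

Round 1 — r1, r3, r7, r8, derive L, V, K, C.
Round 2 — r4, r6, r9, derive G47, M1, R8.
Round 3 — r5, derive E2.
Round 4 — r10, derive S.
S first appears in round 4.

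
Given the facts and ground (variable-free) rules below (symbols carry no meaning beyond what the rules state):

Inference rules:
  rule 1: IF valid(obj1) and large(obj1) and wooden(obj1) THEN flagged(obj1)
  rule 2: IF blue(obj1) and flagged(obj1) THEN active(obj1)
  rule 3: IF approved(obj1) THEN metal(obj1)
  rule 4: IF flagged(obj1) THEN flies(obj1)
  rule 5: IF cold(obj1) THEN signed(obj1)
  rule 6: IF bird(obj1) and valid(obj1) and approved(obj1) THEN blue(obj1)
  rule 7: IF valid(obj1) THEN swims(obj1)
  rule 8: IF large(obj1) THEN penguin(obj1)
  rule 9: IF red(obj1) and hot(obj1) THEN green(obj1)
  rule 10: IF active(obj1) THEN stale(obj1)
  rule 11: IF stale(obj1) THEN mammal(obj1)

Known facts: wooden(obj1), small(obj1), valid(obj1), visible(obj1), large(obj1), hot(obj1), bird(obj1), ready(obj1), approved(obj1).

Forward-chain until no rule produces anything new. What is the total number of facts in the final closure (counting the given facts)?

Round 1: rule 1 [IF valid(obj1) and large(obj1) and wooden(obj1) THEN flagged(obj1)]; rule 3 [IF approved(obj1) THEN metal(obj1)]; rule 6 [IF bird(obj1) and valid(obj1) and approved(obj1) THEN blue(obj1)]; rule 7 [IF valid(obj1) THEN swims(obj1)]; rule 8 [IF large(obj1) THEN penguin(obj1)]. Adds flagged(obj1), metal(obj1), blue(obj1), swims(obj1), penguin(obj1).
Round 2: rule 2 [IF blue(obj1) and flagged(obj1) THEN active(obj1)]; rule 4 [IF flagged(obj1) THEN flies(obj1)]. Adds active(obj1), flies(obj1).
Round 3: rule 10 [IF active(obj1) THEN stale(obj1)]. Adds stale(obj1).
Round 4: rule 11 [IF stale(obj1) THEN mammal(obj1)]. Adds mammal(obj1).
Closure: {active(obj1), approved(obj1), bird(obj1), blue(obj1), flagged(obj1), flies(obj1), hot(obj1), large(obj1), mammal(obj1), metal(obj1), penguin(obj1), ready(obj1), small(obj1), stale(obj1), swims(obj1), valid(obj1), visible(obj1), wooden(obj1)} — 18 facts.

18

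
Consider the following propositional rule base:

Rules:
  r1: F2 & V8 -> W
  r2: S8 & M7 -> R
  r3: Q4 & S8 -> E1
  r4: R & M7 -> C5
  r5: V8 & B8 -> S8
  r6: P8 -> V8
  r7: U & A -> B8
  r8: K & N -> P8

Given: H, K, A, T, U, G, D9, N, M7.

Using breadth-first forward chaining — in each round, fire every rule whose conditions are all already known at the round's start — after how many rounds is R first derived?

Round 1: r7 [U & A -> B8]; r8 [K & N -> P8]. Adds B8, P8.
Round 2: r6 [P8 -> V8]. Adds V8.
Round 3: r5 [V8 & B8 -> S8]. Adds S8.
Round 4: r2 [S8 & M7 -> R]. Adds R.
R first appears in round 4.

4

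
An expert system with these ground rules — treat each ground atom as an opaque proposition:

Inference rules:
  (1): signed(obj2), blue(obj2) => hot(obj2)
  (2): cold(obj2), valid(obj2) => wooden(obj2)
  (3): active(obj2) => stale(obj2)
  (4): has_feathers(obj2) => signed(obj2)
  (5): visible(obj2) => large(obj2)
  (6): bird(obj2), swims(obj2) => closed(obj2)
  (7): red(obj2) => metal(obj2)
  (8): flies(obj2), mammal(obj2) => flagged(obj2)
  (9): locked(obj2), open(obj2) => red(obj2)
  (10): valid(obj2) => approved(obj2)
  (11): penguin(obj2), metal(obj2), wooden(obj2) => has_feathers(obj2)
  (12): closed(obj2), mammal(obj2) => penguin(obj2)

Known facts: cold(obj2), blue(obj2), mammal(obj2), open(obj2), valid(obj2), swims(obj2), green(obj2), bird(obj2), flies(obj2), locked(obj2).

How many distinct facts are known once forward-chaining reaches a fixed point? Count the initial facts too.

20

Round 1: (2) [cold(obj2), valid(obj2) => wooden(obj2)]; (6) [bird(obj2), swims(obj2) => closed(obj2)]; (8) [flies(obj2), mammal(obj2) => flagged(obj2)]; (9) [locked(obj2), open(obj2) => red(obj2)]; (10) [valid(obj2) => approved(obj2)]. New: wooden(obj2), closed(obj2), flagged(obj2), red(obj2), approved(obj2).
Round 2: (7) [red(obj2) => metal(obj2)]; (12) [closed(obj2), mammal(obj2) => penguin(obj2)]. New: metal(obj2), penguin(obj2).
Round 3: (11) [penguin(obj2), metal(obj2), wooden(obj2) => has_feathers(obj2)]. New: has_feathers(obj2).
Round 4: (4) [has_feathers(obj2) => signed(obj2)]. New: signed(obj2).
Round 5: (1) [signed(obj2), blue(obj2) => hot(obj2)]. New: hot(obj2).
Closure: {approved(obj2), bird(obj2), blue(obj2), closed(obj2), cold(obj2), flagged(obj2), flies(obj2), green(obj2), has_feathers(obj2), hot(obj2), locked(obj2), mammal(obj2), metal(obj2), open(obj2), penguin(obj2), red(obj2), signed(obj2), swims(obj2), valid(obj2), wooden(obj2)} — 20 facts.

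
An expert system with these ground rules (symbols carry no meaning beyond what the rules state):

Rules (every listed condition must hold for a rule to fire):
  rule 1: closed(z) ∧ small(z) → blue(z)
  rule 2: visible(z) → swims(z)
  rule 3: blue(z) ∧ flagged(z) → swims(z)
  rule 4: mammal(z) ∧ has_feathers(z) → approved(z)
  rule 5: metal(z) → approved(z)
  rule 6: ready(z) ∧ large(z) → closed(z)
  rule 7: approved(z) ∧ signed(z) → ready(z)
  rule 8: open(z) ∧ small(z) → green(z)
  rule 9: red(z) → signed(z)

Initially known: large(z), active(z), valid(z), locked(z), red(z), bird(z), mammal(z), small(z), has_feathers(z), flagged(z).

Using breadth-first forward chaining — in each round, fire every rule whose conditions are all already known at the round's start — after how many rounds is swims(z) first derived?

5

Round 1: rule 4 [mammal(z) ∧ has_feathers(z) → approved(z)]; rule 9 [red(z) → signed(z)]. Adds approved(z), signed(z).
Round 2: rule 7 [approved(z) ∧ signed(z) → ready(z)]. Adds ready(z).
Round 3: rule 6 [ready(z) ∧ large(z) → closed(z)]. Adds closed(z).
Round 4: rule 1 [closed(z) ∧ small(z) → blue(z)]. Adds blue(z).
Round 5: rule 3 [blue(z) ∧ flagged(z) → swims(z)]. Adds swims(z).
swims(z) first appears in round 5.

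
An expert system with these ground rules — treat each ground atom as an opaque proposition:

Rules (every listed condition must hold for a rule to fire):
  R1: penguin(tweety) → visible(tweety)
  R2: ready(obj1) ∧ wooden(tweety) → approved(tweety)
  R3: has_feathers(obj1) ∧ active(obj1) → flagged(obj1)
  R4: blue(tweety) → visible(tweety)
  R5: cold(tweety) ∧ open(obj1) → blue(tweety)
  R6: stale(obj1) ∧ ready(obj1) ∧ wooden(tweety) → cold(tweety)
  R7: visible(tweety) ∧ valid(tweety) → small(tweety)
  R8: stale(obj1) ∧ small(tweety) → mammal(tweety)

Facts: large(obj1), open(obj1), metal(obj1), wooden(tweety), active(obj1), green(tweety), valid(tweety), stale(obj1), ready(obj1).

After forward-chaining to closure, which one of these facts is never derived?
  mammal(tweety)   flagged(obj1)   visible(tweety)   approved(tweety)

flagged(obj1)

Round 1: R2 [ready(obj1) ∧ wooden(tweety) → approved(tweety)]; R6 [stale(obj1) ∧ ready(obj1) ∧ wooden(tweety) → cold(tweety)]. New: approved(tweety), cold(tweety).
Round 2: R5 [cold(tweety) ∧ open(obj1) → blue(tweety)]. New: blue(tweety).
Round 3: R4 [blue(tweety) → visible(tweety)]. New: visible(tweety).
Round 4: R7 [visible(tweety) ∧ valid(tweety) → small(tweety)]. New: small(tweety).
Round 5: R8 [stale(obj1) ∧ small(tweety) → mammal(tweety)]. New: mammal(tweety).
Derived: mammal(tweety) (round 5), visible(tweety) (round 3), approved(tweety) (round 1). flagged(obj1) never appears in any round.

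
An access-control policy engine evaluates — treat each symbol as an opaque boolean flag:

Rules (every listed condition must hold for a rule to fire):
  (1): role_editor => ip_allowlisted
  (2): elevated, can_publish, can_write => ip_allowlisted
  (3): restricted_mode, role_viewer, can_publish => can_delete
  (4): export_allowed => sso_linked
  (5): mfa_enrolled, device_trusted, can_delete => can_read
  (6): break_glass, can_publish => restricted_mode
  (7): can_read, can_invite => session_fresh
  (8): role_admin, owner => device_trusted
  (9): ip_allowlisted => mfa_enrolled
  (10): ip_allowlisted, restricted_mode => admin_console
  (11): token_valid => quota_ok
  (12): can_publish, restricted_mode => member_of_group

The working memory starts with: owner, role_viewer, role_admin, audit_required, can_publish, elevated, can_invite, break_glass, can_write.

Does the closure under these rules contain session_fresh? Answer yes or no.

[1] (2) [elevated, can_publish, can_write => ip_allowlisted]; (6) [break_glass, can_publish => restricted_mode]; (8) [role_admin, owner => device_trusted]. ⇒ new: ip_allowlisted, restricted_mode, device_trusted.
[2] (3) [restricted_mode, role_viewer, can_publish => can_delete]; (9) [ip_allowlisted => mfa_enrolled]; (10) [ip_allowlisted, restricted_mode => admin_console]; (12) [can_publish, restricted_mode => member_of_group]. ⇒ new: can_delete, mfa_enrolled, admin_console, member_of_group.
[3] (5) [mfa_enrolled, device_trusted, can_delete => can_read]. ⇒ new: can_read.
[4] (7) [can_read, can_invite => session_fresh]. ⇒ new: session_fresh.
session_fresh appears in round 4, so it is derivable.

yes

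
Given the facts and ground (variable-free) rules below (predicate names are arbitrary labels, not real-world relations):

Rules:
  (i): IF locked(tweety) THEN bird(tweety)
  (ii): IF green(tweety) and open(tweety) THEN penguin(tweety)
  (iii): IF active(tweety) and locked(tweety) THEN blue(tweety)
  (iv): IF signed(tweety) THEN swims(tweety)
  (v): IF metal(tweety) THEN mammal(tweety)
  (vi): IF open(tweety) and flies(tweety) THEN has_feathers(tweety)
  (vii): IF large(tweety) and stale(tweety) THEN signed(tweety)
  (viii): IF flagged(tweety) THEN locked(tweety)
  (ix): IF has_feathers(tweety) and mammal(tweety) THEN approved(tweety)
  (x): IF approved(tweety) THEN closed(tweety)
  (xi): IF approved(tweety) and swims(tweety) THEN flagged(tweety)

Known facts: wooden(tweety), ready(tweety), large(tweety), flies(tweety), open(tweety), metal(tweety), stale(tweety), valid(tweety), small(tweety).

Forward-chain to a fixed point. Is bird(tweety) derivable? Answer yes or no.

yes

Round 1: (v) [IF metal(tweety) THEN mammal(tweety)]; (vi) [IF open(tweety) and flies(tweety) THEN has_feathers(tweety)]; (vii) [IF large(tweety) and stale(tweety) THEN signed(tweety)]. New: mammal(tweety), has_feathers(tweety), signed(tweety).
Round 2: (iv) [IF signed(tweety) THEN swims(tweety)]; (ix) [IF has_feathers(tweety) and mammal(tweety) THEN approved(tweety)]. New: swims(tweety), approved(tweety).
Round 3: (x) [IF approved(tweety) THEN closed(tweety)]; (xi) [IF approved(tweety) and swims(tweety) THEN flagged(tweety)]. New: closed(tweety), flagged(tweety).
Round 4: (viii) [IF flagged(tweety) THEN locked(tweety)]. New: locked(tweety).
Round 5: (i) [IF locked(tweety) THEN bird(tweety)]. New: bird(tweety).
bird(tweety) appears in round 5, so it is derivable.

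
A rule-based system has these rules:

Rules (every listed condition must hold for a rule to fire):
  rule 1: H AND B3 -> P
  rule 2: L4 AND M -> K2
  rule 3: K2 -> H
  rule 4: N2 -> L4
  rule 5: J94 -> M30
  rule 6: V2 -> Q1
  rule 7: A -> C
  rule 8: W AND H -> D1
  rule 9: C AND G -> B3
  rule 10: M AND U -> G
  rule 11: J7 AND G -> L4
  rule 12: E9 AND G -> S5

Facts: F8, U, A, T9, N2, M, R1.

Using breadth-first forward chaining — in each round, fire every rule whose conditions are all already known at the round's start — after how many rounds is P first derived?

4

Round 1 fires rule 4, rule 7, rule 10, giving L4, C, G.
Round 2 fires rule 2, rule 9, giving K2, B3.
Round 3 fires rule 3, giving H.
Round 4 fires rule 1, giving P.
P first appears in round 4.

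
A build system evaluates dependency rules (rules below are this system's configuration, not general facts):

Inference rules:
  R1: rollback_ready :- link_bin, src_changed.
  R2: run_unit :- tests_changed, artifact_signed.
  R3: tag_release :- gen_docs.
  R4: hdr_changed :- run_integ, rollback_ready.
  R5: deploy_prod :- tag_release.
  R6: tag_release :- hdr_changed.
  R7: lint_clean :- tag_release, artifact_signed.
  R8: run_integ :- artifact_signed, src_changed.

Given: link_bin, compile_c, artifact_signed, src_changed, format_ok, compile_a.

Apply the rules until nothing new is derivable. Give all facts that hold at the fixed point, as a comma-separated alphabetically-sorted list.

Round 1: R1 [rollback_ready :- link_bin, src_changed.]; R8 [run_integ :- artifact_signed, src_changed.]. Adds rollback_ready, run_integ.
Round 2: R4 [hdr_changed :- run_integ, rollback_ready.]. Adds hdr_changed.
Round 3: R6 [tag_release :- hdr_changed.]. Adds tag_release.
Round 4: R5 [deploy_prod :- tag_release.]; R7 [lint_clean :- tag_release, artifact_signed.]. Adds deploy_prod, lint_clean.

artifact_signed, compile_a, compile_c, deploy_prod, format_ok, hdr_changed, link_bin, lint_clean, rollback_ready, run_integ, src_changed, tag_release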